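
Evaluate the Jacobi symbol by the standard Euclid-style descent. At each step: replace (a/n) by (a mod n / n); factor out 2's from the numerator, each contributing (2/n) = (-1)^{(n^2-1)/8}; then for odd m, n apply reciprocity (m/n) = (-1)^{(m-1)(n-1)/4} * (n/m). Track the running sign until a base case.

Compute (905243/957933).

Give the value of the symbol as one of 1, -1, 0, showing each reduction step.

1

flip (905243/957933) -> (957933/905243): both odd, 905243 mod 4 = 3, 957933 mod 4 = 1, so the flip contributes +1; sign now +1
(957933/905243): 957933 mod 905243 = 52690, so (957933/905243) = (52690/905243)
factor out 2^1: 52690 = 2^1·26345; with 905243 mod 8 = 3, (2/905243) = -1; sign now -1; continue with (26345/905243)
flip (26345/905243) -> (905243/26345): both odd, 26345 mod 4 = 1, 905243 mod 4 = 3, so the flip contributes +1; sign now -1
(905243/26345): 905243 mod 26345 = 9513, so (905243/26345) = (9513/26345)
flip (9513/26345) -> (26345/9513): both odd, 9513 mod 4 = 1, 26345 mod 4 = 1, so the flip contributes +1; sign now -1
(26345/9513): 26345 mod 9513 = 7319, so (26345/9513) = (7319/9513)
flip (7319/9513) -> (9513/7319): both odd, 7319 mod 4 = 3, 9513 mod 4 = 1, so the flip contributes +1; sign now -1
(9513/7319): 9513 mod 7319 = 2194, so (9513/7319) = (2194/7319)
factor out 2^1: 2194 = 2^1·1097; with 7319 mod 8 = 7, (2/7319) = +1; sign now -1; continue with (1097/7319)
flip (1097/7319) -> (7319/1097): both odd, 1097 mod 4 = 1, 7319 mod 4 = 3, so the flip contributes +1; sign now -1
(7319/1097): 7319 mod 1097 = 737, so (7319/1097) = (737/1097)
flip (737/1097) -> (1097/737): both odd, 737 mod 4 = 1, 1097 mod 4 = 1, so the flip contributes +1; sign now -1
(1097/737): 1097 mod 737 = 360, so (1097/737) = (360/737)
factor out 2^3: 360 = 2^3·45; with 737 mod 8 = 1, (2/737) = +1; sign now -1; continue with (45/737)
flip (45/737) -> (737/45): both odd, 45 mod 4 = 1, 737 mod 4 = 1, so the flip contributes +1; sign now -1
(737/45): 737 mod 45 = 17, so (737/45) = (17/45)
flip (17/45) -> (45/17): both odd, 17 mod 4 = 1, 45 mod 4 = 1, so the flip contributes +1; sign now -1
(45/17): 45 mod 17 = 11, so (45/17) = (11/17)
flip (11/17) -> (17/11): both odd, 11 mod 4 = 3, 17 mod 4 = 1, so the flip contributes +1; sign now -1
(17/11): 17 mod 11 = 6, so (17/11) = (6/11)
factor out 2^1: 6 = 2^1·3; with 11 mod 8 = 3, (2/11) = -1; sign now +1; continue with (3/11)
flip (3/11) -> (11/3): both odd, 3 mod 4 = 3, 11 mod 4 = 3, so the flip contributes -1; sign now -1
(11/3): 11 mod 3 = 2, so (11/3) = (2/3)
factor out 2^1: 2 = 2^1·1; with 3 mod 8 = 3, (2/3) = -1; sign now +1; continue with (1/3)
reached (1/3) = 1, so the symbol is +1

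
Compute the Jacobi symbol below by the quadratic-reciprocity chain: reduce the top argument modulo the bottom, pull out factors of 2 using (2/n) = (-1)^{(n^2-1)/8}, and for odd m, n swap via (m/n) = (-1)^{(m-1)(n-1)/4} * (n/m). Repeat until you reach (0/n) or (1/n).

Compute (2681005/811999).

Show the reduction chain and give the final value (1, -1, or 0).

-1

(2681005/811999): 2681005 mod 811999 = 245008, so (2681005/811999) = (245008/811999)
factor out 2^4: 245008 = 2^4·15313; with 811999 mod 8 = 7, (2/811999) = +1; sign now +1; continue with (15313/811999)
flip (15313/811999) -> (811999/15313): both odd, 15313 mod 4 = 1, 811999 mod 4 = 3, so the flip contributes +1; sign now +1
(811999/15313): 811999 mod 15313 = 410, so (811999/15313) = (410/15313)
factor out 2^1: 410 = 2^1·205; with 15313 mod 8 = 1, (2/15313) = +1; sign now +1; continue with (205/15313)
flip (205/15313) -> (15313/205): both odd, 205 mod 4 = 1, 15313 mod 4 = 1, so the flip contributes +1; sign now +1
(15313/205): 15313 mod 205 = 143, so (15313/205) = (143/205)
flip (143/205) -> (205/143): both odd, 143 mod 4 = 3, 205 mod 4 = 1, so the flip contributes +1; sign now +1
(205/143): 205 mod 143 = 62, so (205/143) = (62/143)
factor out 2^1: 62 = 2^1·31; with 143 mod 8 = 7, (2/143) = +1; sign now +1; continue with (31/143)
flip (31/143) -> (143/31): both odd, 31 mod 4 = 3, 143 mod 4 = 3, so the flip contributes -1; sign now -1
(143/31): 143 mod 31 = 19, so (143/31) = (19/31)
flip (19/31) -> (31/19): both odd, 19 mod 4 = 3, 31 mod 4 = 3, so the flip contributes -1; sign now +1
(31/19): 31 mod 19 = 12, so (31/19) = (12/19)
factor out 2^2: 12 = 2^2·3; with 19 mod 8 = 3, (2/19) = -1; sign now +1; continue with (3/19)
flip (3/19) -> (19/3): both odd, 3 mod 4 = 3, 19 mod 4 = 3, so the flip contributes -1; sign now -1
(19/3): 19 mod 3 = 1, so (19/3) = (1/3)
reached (1/3) = 1, so the symbol is -1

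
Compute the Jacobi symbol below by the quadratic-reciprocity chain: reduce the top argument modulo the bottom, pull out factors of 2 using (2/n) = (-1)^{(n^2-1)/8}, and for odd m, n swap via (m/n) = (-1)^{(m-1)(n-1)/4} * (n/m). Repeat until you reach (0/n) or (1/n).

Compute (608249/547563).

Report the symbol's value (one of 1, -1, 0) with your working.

(608249/547563): 608249 mod 547563 = 60686, so (608249/547563) = (60686/547563)
factor out 2^1: 60686 = 2^1·30343; with 547563 mod 8 = 3, (2/547563) = -1; sign now -1; continue with (30343/547563)
flip (30343/547563) -> (547563/30343): both odd, 30343 mod 4 = 3, 547563 mod 4 = 3, so the flip contributes -1; sign now +1
(547563/30343): 547563 mod 30343 = 1389, so (547563/30343) = (1389/30343)
flip (1389/30343) -> (30343/1389): both odd, 1389 mod 4 = 1, 30343 mod 4 = 3, so the flip contributes +1; sign now +1
(30343/1389): 30343 mod 1389 = 1174, so (30343/1389) = (1174/1389)
factor out 2^1: 1174 = 2^1·587; with 1389 mod 8 = 5, (2/1389) = -1; sign now -1; continue with (587/1389)
flip (587/1389) -> (1389/587): both odd, 587 mod 4 = 3, 1389 mod 4 = 1, so the flip contributes +1; sign now -1
(1389/587): 1389 mod 587 = 215, so (1389/587) = (215/587)
flip (215/587) -> (587/215): both odd, 215 mod 4 = 3, 587 mod 4 = 3, so the flip contributes -1; sign now +1
(587/215): 587 mod 215 = 157, so (587/215) = (157/215)
flip (157/215) -> (215/157): both odd, 157 mod 4 = 1, 215 mod 4 = 3, so the flip contributes +1; sign now +1
(215/157): 215 mod 157 = 58, so (215/157) = (58/157)
factor out 2^1: 58 = 2^1·29; with 157 mod 8 = 5, (2/157) = -1; sign now -1; continue with (29/157)
flip (29/157) -> (157/29): both odd, 29 mod 4 = 1, 157 mod 4 = 1, so the flip contributes +1; sign now -1
(157/29): 157 mod 29 = 12, so (157/29) = (12/29)
factor out 2^2: 12 = 2^2·3; with 29 mod 8 = 5, (2/29) = -1; sign now -1; continue with (3/29)
flip (3/29) -> (29/3): both odd, 3 mod 4 = 3, 29 mod 4 = 1, so the flip contributes +1; sign now -1
(29/3): 29 mod 3 = 2, so (29/3) = (2/3)
factor out 2^1: 2 = 2^1·1; with 3 mod 8 = 3, (2/3) = -1; sign now +1; continue with (1/3)
reached (1/3) = 1, so the symbol is +1

1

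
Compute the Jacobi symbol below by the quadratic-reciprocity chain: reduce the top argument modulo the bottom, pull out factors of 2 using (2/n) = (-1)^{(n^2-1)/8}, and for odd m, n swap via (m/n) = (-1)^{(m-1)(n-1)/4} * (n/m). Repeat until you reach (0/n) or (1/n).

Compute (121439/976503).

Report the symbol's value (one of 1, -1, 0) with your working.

-1

flip (121439/976503) -> (976503/121439): both odd, 121439 mod 4 = 3, 976503 mod 4 = 3, so the flip contributes -1; sign now -1
(976503/121439): 976503 mod 121439 = 4991, so (976503/121439) = (4991/121439)
flip (4991/121439) -> (121439/4991): both odd, 4991 mod 4 = 3, 121439 mod 4 = 3, so the flip contributes -1; sign now +1
(121439/4991): 121439 mod 4991 = 1655, so (121439/4991) = (1655/4991)
flip (1655/4991) -> (4991/1655): both odd, 1655 mod 4 = 3, 4991 mod 4 = 3, so the flip contributes -1; sign now -1
(4991/1655): 4991 mod 1655 = 26, so (4991/1655) = (26/1655)
factor out 2^1: 26 = 2^1·13; with 1655 mod 8 = 7, (2/1655) = +1; sign now -1; continue with (13/1655)
flip (13/1655) -> (1655/13): both odd, 13 mod 4 = 1, 1655 mod 4 = 3, so the flip contributes +1; sign now -1
(1655/13): 1655 mod 13 = 4, so (1655/13) = (4/13)
factor out 2^2: 4 = 2^2·1; with 13 mod 8 = 5, (2/13) = -1; sign now -1; continue with (1/13)
reached (1/13) = 1, so the symbol is -1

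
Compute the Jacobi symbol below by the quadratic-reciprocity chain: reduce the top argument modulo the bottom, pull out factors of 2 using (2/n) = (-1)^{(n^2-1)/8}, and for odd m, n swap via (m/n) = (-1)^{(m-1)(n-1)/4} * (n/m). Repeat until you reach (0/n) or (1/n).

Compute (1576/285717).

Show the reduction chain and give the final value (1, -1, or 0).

1576 = 2^3·197; (2/285717) = -1 since 285717 mod 8 = 5, so (1576/285717) = (-1)^3·(197/285717); sign now -1
reciprocity: (197/285717) = +1·(285717/197) since 197 mod 4 = 1, 285717 mod 4 = 1; sign now -1
(285717/197) = (67/197)   [reduce mod 197]
reciprocity: (67/197) = +1·(197/67) since 67 mod 4 = 3, 197 mod 4 = 1; sign now -1
(197/67) = (63/67)   [reduce mod 67]
reciprocity: (63/67) = -1·(67/63) since 63 mod 4 = 3, 67 mod 4 = 3; sign now +1
(67/63) = (4/63)   [reduce mod 63]
4 = 2^2·1; (2/63) = +1 since 63 mod 8 = 7, so (4/63) = (+1)^2·(1/63); sign now +1
(1/63) = 1; final value = sign = +1

1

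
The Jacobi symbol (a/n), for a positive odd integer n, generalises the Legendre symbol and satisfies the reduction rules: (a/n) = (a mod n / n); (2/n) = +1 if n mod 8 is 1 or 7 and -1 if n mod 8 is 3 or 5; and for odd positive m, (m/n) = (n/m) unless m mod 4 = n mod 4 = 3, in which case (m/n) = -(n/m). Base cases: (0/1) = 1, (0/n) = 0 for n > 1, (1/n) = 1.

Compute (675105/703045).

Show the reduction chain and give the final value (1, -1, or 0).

flip (675105/703045) -> (703045/675105): both odd, 675105 mod 4 = 1, 703045 mod 4 = 1, so the flip contributes +1; sign now +1
(703045/675105): 703045 mod 675105 = 27940, so (703045/675105) = (27940/675105)
factor out 2^2: 27940 = 2^2·6985; with 675105 mod 8 = 1, (2/675105) = +1; sign now +1; continue with (6985/675105)
flip (6985/675105) -> (675105/6985): both odd, 6985 mod 4 = 1, 675105 mod 4 = 1, so the flip contributes +1; sign now +1
(675105/6985): 675105 mod 6985 = 4545, so (675105/6985) = (4545/6985)
flip (4545/6985) -> (6985/4545): both odd, 4545 mod 4 = 1, 6985 mod 4 = 1, so the flip contributes +1; sign now +1
(6985/4545): 6985 mod 4545 = 2440, so (6985/4545) = (2440/4545)
factor out 2^3: 2440 = 2^3·305; with 4545 mod 8 = 1, (2/4545) = +1; sign now +1; continue with (305/4545)
flip (305/4545) -> (4545/305): both odd, 305 mod 4 = 1, 4545 mod 4 = 1, so the flip contributes +1; sign now +1
(4545/305): 4545 mod 305 = 275, so (4545/305) = (275/305)
flip (275/305) -> (305/275): both odd, 275 mod 4 = 3, 305 mod 4 = 1, so the flip contributes +1; sign now +1
(305/275): 305 mod 275 = 30, so (305/275) = (30/275)
factor out 2^1: 30 = 2^1·15; with 275 mod 8 = 3, (2/275) = -1; sign now -1; continue with (15/275)
flip (15/275) -> (275/15): both odd, 15 mod 4 = 3, 275 mod 4 = 3, so the flip contributes -1; sign now +1
(275/15): 275 mod 15 = 5, so (275/15) = (5/15)
flip (5/15) -> (15/5): both odd, 5 mod 4 = 1, 15 mod 4 = 3, so the flip contributes +1; sign now +1
(15/5): 15 mod 5 = 0, so (15/5) = (0/5)
reached (0/5); gcd(a, n) > 1, so (0/5) = 0 and the symbol is 0

0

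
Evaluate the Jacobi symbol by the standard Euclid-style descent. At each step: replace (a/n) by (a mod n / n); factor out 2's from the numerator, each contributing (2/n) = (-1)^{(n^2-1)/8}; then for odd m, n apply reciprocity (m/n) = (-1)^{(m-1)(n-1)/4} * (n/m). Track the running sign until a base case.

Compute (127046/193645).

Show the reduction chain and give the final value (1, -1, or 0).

-1

factor out 2^1: 127046 = 2^1·63523; with 193645 mod 8 = 5, (2/193645) = -1; sign now -1; continue with (63523/193645)
flip (63523/193645) -> (193645/63523): both odd, 63523 mod 4 = 3, 193645 mod 4 = 1, so the flip contributes +1; sign now -1
(193645/63523): 193645 mod 63523 = 3076, so (193645/63523) = (3076/63523)
factor out 2^2: 3076 = 2^2·769; with 63523 mod 8 = 3, (2/63523) = -1; sign now -1; continue with (769/63523)
flip (769/63523) -> (63523/769): both odd, 769 mod 4 = 1, 63523 mod 4 = 3, so the flip contributes +1; sign now -1
(63523/769): 63523 mod 769 = 465, so (63523/769) = (465/769)
flip (465/769) -> (769/465): both odd, 465 mod 4 = 1, 769 mod 4 = 1, so the flip contributes +1; sign now -1
(769/465): 769 mod 465 = 304, so (769/465) = (304/465)
factor out 2^4: 304 = 2^4·19; with 465 mod 8 = 1, (2/465) = +1; sign now -1; continue with (19/465)
flip (19/465) -> (465/19): both odd, 19 mod 4 = 3, 465 mod 4 = 1, so the flip contributes +1; sign now -1
(465/19): 465 mod 19 = 9, so (465/19) = (9/19)
flip (9/19) -> (19/9): both odd, 9 mod 4 = 1, 19 mod 4 = 3, so the flip contributes +1; sign now -1
(19/9): 19 mod 9 = 1, so (19/9) = (1/9)
reached (1/9) = 1, so the symbol is -1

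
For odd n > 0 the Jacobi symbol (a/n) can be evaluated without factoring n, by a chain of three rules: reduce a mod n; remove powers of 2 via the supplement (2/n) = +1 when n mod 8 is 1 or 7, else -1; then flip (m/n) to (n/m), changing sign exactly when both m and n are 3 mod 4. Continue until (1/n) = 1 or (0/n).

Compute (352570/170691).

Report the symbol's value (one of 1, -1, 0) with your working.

(352570/170691): 352570 mod 170691 = 11188, so (352570/170691) = (11188/170691)
factor out 2^2: 11188 = 2^2·2797; with 170691 mod 8 = 3, (2/170691) = -1; sign now +1; continue with (2797/170691)
flip (2797/170691) -> (170691/2797): both odd, 2797 mod 4 = 1, 170691 mod 4 = 3, so the flip contributes +1; sign now +1
(170691/2797): 170691 mod 2797 = 74, so (170691/2797) = (74/2797)
factor out 2^1: 74 = 2^1·37; with 2797 mod 8 = 5, (2/2797) = -1; sign now -1; continue with (37/2797)
flip (37/2797) -> (2797/37): both odd, 37 mod 4 = 1, 2797 mod 4 = 1, so the flip contributes +1; sign now -1
(2797/37): 2797 mod 37 = 22, so (2797/37) = (22/37)
factor out 2^1: 22 = 2^1·11; with 37 mod 8 = 5, (2/37) = -1; sign now +1; continue with (11/37)
flip (11/37) -> (37/11): both odd, 11 mod 4 = 3, 37 mod 4 = 1, so the flip contributes +1; sign now +1
(37/11): 37 mod 11 = 4, so (37/11) = (4/11)
factor out 2^2: 4 = 2^2·1; with 11 mod 8 = 3, (2/11) = -1; sign now +1; continue with (1/11)
reached (1/11) = 1, so the symbol is +1

1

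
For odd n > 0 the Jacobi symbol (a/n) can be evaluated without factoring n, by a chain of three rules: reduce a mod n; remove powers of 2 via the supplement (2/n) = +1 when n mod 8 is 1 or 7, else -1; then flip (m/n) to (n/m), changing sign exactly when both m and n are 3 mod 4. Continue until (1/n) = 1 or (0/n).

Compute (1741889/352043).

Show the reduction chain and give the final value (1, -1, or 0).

-1

(1741889/352043) = (333717/352043)   [reduce mod 352043]
reciprocity: (333717/352043) = +1·(352043/333717) since 333717 mod 4 = 1, 352043 mod 4 = 3; sign now +1
(352043/333717) = (18326/333717)   [reduce mod 333717]
18326 = 2^1·9163; (2/333717) = -1 since 333717 mod 8 = 5, so (18326/333717) = (-1)^1·(9163/333717); sign now -1
reciprocity: (9163/333717) = +1·(333717/9163) since 9163 mod 4 = 3, 333717 mod 4 = 1; sign now -1
(333717/9163) = (3849/9163)   [reduce mod 9163]
reciprocity: (3849/9163) = +1·(9163/3849) since 3849 mod 4 = 1, 9163 mod 4 = 3; sign now -1
(9163/3849) = (1465/3849)   [reduce mod 3849]
reciprocity: (1465/3849) = +1·(3849/1465) since 1465 mod 4 = 1, 3849 mod 4 = 1; sign now -1
(3849/1465) = (919/1465)   [reduce mod 1465]
reciprocity: (919/1465) = +1·(1465/919) since 919 mod 4 = 3, 1465 mod 4 = 1; sign now -1
(1465/919) = (546/919)   [reduce mod 919]
546 = 2^1·273; (2/919) = +1 since 919 mod 8 = 7, so (546/919) = (+1)^1·(273/919); sign now -1
reciprocity: (273/919) = +1·(919/273) since 273 mod 4 = 1, 919 mod 4 = 3; sign now -1
(919/273) = (100/273)   [reduce mod 273]
100 = 2^2·25; (2/273) = +1 since 273 mod 8 = 1, so (100/273) = (+1)^2·(25/273); sign now -1
reciprocity: (25/273) = +1·(273/25) since 25 mod 4 = 1, 273 mod 4 = 1; sign now -1
(273/25) = (23/25)   [reduce mod 25]
reciprocity: (23/25) = +1·(25/23) since 23 mod 4 = 3, 25 mod 4 = 1; sign now -1
(25/23) = (2/23)   [reduce mod 23]
2 = 2^1·1; (2/23) = +1 since 23 mod 8 = 7, so (2/23) = (+1)^1·(1/23); sign now -1
(1/23) = 1; final value = sign = -1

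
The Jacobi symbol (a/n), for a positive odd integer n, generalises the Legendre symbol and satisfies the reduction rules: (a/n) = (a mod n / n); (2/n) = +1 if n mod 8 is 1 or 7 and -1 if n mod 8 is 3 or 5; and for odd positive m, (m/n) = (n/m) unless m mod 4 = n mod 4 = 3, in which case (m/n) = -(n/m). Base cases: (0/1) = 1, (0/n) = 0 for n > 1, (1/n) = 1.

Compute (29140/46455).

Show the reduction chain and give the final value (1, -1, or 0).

0

factor out 2^2: 29140 = 2^2·7285; with 46455 mod 8 = 7, (2/46455) = +1; sign now +1; continue with (7285/46455)
flip (7285/46455) -> (46455/7285): both odd, 7285 mod 4 = 1, 46455 mod 4 = 3, so the flip contributes +1; sign now +1
(46455/7285): 46455 mod 7285 = 2745, so (46455/7285) = (2745/7285)
flip (2745/7285) -> (7285/2745): both odd, 2745 mod 4 = 1, 7285 mod 4 = 1, so the flip contributes +1; sign now +1
(7285/2745): 7285 mod 2745 = 1795, so (7285/2745) = (1795/2745)
flip (1795/2745) -> (2745/1795): both odd, 1795 mod 4 = 3, 2745 mod 4 = 1, so the flip contributes +1; sign now +1
(2745/1795): 2745 mod 1795 = 950, so (2745/1795) = (950/1795)
factor out 2^1: 950 = 2^1·475; with 1795 mod 8 = 3, (2/1795) = -1; sign now -1; continue with (475/1795)
flip (475/1795) -> (1795/475): both odd, 475 mod 4 = 3, 1795 mod 4 = 3, so the flip contributes -1; sign now +1
(1795/475): 1795 mod 475 = 370, so (1795/475) = (370/475)
factor out 2^1: 370 = 2^1·185; with 475 mod 8 = 3, (2/475) = -1; sign now -1; continue with (185/475)
flip (185/475) -> (475/185): both odd, 185 mod 4 = 1, 475 mod 4 = 3, so the flip contributes +1; sign now -1
(475/185): 475 mod 185 = 105, so (475/185) = (105/185)
flip (105/185) -> (185/105): both odd, 105 mod 4 = 1, 185 mod 4 = 1, so the flip contributes +1; sign now -1
(185/105): 185 mod 105 = 80, so (185/105) = (80/105)
factor out 2^4: 80 = 2^4·5; with 105 mod 8 = 1, (2/105) = +1; sign now -1; continue with (5/105)
flip (5/105) -> (105/5): both odd, 5 mod 4 = 1, 105 mod 4 = 1, so the flip contributes +1; sign now -1
(105/5): 105 mod 5 = 0, so (105/5) = (0/5)
reached (0/5); gcd(a, n) > 1, so (0/5) = 0 and the symbol is 0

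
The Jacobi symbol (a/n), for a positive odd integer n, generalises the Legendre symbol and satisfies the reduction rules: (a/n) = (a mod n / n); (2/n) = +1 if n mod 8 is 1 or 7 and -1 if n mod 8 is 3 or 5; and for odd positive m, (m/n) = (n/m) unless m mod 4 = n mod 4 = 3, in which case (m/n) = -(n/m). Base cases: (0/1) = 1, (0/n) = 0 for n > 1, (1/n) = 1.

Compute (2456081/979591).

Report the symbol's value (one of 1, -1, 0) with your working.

(2456081/979591): 2456081 mod 979591 = 496899, so (2456081/979591) = (496899/979591)
flip (496899/979591) -> (979591/496899): both odd, 496899 mod 4 = 3, 979591 mod 4 = 3, so the flip contributes -1; sign now -1
(979591/496899): 979591 mod 496899 = 482692, so (979591/496899) = (482692/496899)
factor out 2^2: 482692 = 2^2·120673; with 496899 mod 8 = 3, (2/496899) = -1; sign now -1; continue with (120673/496899)
flip (120673/496899) -> (496899/120673): both odd, 120673 mod 4 = 1, 496899 mod 4 = 3, so the flip contributes +1; sign now -1
(496899/120673): 496899 mod 120673 = 14207, so (496899/120673) = (14207/120673)
flip (14207/120673) -> (120673/14207): both odd, 14207 mod 4 = 3, 120673 mod 4 = 1, so the flip contributes +1; sign now -1
(120673/14207): 120673 mod 14207 = 7017, so (120673/14207) = (7017/14207)
flip (7017/14207) -> (14207/7017): both odd, 7017 mod 4 = 1, 14207 mod 4 = 3, so the flip contributes +1; sign now -1
(14207/7017): 14207 mod 7017 = 173, so (14207/7017) = (173/7017)
flip (173/7017) -> (7017/173): both odd, 173 mod 4 = 1, 7017 mod 4 = 1, so the flip contributes +1; sign now -1
(7017/173): 7017 mod 173 = 97, so (7017/173) = (97/173)
flip (97/173) -> (173/97): both odd, 97 mod 4 = 1, 173 mod 4 = 1, so the flip contributes +1; sign now -1
(173/97): 173 mod 97 = 76, so (173/97) = (76/97)
factor out 2^2: 76 = 2^2·19; with 97 mod 8 = 1, (2/97) = +1; sign now -1; continue with (19/97)
flip (19/97) -> (97/19): both odd, 19 mod 4 = 3, 97 mod 4 = 1, so the flip contributes +1; sign now -1
(97/19): 97 mod 19 = 2, so (97/19) = (2/19)
factor out 2^1: 2 = 2^1·1; with 19 mod 8 = 3, (2/19) = -1; sign now +1; continue with (1/19)
reached (1/19) = 1, so the symbol is +1

1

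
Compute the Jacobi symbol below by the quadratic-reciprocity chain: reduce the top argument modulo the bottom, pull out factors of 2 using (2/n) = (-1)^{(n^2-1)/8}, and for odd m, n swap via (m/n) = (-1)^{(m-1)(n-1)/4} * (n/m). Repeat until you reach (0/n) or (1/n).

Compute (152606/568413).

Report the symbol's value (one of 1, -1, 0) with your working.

factor out 2^1: 152606 = 2^1·76303; with 568413 mod 8 = 5, (2/568413) = -1; sign now -1; continue with (76303/568413)
flip (76303/568413) -> (568413/76303): both odd, 76303 mod 4 = 3, 568413 mod 4 = 1, so the flip contributes +1; sign now -1
(568413/76303): 568413 mod 76303 = 34292, so (568413/76303) = (34292/76303)
factor out 2^2: 34292 = 2^2·8573; with 76303 mod 8 = 7, (2/76303) = +1; sign now -1; continue with (8573/76303)
flip (8573/76303) -> (76303/8573): both odd, 8573 mod 4 = 1, 76303 mod 4 = 3, so the flip contributes +1; sign now -1
(76303/8573): 76303 mod 8573 = 7719, so (76303/8573) = (7719/8573)
flip (7719/8573) -> (8573/7719): both odd, 7719 mod 4 = 3, 8573 mod 4 = 1, so the flip contributes +1; sign now -1
(8573/7719): 8573 mod 7719 = 854, so (8573/7719) = (854/7719)
factor out 2^1: 854 = 2^1·427; with 7719 mod 8 = 7, (2/7719) = +1; sign now -1; continue with (427/7719)
flip (427/7719) -> (7719/427): both odd, 427 mod 4 = 3, 7719 mod 4 = 3, so the flip contributes -1; sign now +1
(7719/427): 7719 mod 427 = 33, so (7719/427) = (33/427)
flip (33/427) -> (427/33): both odd, 33 mod 4 = 1, 427 mod 4 = 3, so the flip contributes +1; sign now +1
(427/33): 427 mod 33 = 31, so (427/33) = (31/33)
flip (31/33) -> (33/31): both odd, 31 mod 4 = 3, 33 mod 4 = 1, so the flip contributes +1; sign now +1
(33/31): 33 mod 31 = 2, so (33/31) = (2/31)
factor out 2^1: 2 = 2^1·1; with 31 mod 8 = 7, (2/31) = +1; sign now +1; continue with (1/31)
reached (1/31) = 1, so the symbol is +1

1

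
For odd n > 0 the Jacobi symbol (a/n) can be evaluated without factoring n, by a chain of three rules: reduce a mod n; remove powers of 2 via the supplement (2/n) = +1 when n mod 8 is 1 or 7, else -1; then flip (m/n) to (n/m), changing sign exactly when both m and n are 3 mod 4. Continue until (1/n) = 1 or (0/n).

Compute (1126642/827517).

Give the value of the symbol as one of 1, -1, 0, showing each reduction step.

-1

(1126642/827517): 1126642 mod 827517 = 299125, so (1126642/827517) = (299125/827517)
flip (299125/827517) -> (827517/299125): both odd, 299125 mod 4 = 1, 827517 mod 4 = 1, so the flip contributes +1; sign now +1
(827517/299125): 827517 mod 299125 = 229267, so (827517/299125) = (229267/299125)
flip (229267/299125) -> (299125/229267): both odd, 229267 mod 4 = 3, 299125 mod 4 = 1, so the flip contributes +1; sign now +1
(299125/229267): 299125 mod 229267 = 69858, so (299125/229267) = (69858/229267)
factor out 2^1: 69858 = 2^1·34929; with 229267 mod 8 = 3, (2/229267) = -1; sign now -1; continue with (34929/229267)
flip (34929/229267) -> (229267/34929): both odd, 34929 mod 4 = 1, 229267 mod 4 = 3, so the flip contributes +1; sign now -1
(229267/34929): 229267 mod 34929 = 19693, so (229267/34929) = (19693/34929)
flip (19693/34929) -> (34929/19693): both odd, 19693 mod 4 = 1, 34929 mod 4 = 1, so the flip contributes +1; sign now -1
(34929/19693): 34929 mod 19693 = 15236, so (34929/19693) = (15236/19693)
factor out 2^2: 15236 = 2^2·3809; with 19693 mod 8 = 5, (2/19693) = -1; sign now -1; continue with (3809/19693)
flip (3809/19693) -> (19693/3809): both odd, 3809 mod 4 = 1, 19693 mod 4 = 1, so the flip contributes +1; sign now -1
(19693/3809): 19693 mod 3809 = 648, so (19693/3809) = (648/3809)
factor out 2^3: 648 = 2^3·81; with 3809 mod 8 = 1, (2/3809) = +1; sign now -1; continue with (81/3809)
flip (81/3809) -> (3809/81): both odd, 81 mod 4 = 1, 3809 mod 4 = 1, so the flip contributes +1; sign now -1
(3809/81): 3809 mod 81 = 2, so (3809/81) = (2/81)
factor out 2^1: 2 = 2^1·1; with 81 mod 8 = 1, (2/81) = +1; sign now -1; continue with (1/81)
reached (1/81) = 1, so the symbol is -1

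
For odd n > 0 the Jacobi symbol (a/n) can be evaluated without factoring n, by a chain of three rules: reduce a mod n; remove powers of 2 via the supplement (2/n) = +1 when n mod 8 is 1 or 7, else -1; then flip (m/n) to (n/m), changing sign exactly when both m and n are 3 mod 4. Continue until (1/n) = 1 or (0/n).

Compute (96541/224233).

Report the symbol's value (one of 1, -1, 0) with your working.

-1

reciprocity: (96541/224233) = +1·(224233/96541) since 96541 mod 4 = 1, 224233 mod 4 = 1; sign now +1
(224233/96541) = (31151/96541)   [reduce mod 96541]
reciprocity: (31151/96541) = +1·(96541/31151) since 31151 mod 4 = 3, 96541 mod 4 = 1; sign now +1
(96541/31151) = (3088/31151)   [reduce mod 31151]
3088 = 2^4·193; (2/31151) = +1 since 31151 mod 8 = 7, so (3088/31151) = (+1)^4·(193/31151); sign now +1
reciprocity: (193/31151) = +1·(31151/193) since 193 mod 4 = 1, 31151 mod 4 = 3; sign now +1
(31151/193) = (78/193)   [reduce mod 193]
78 = 2^1·39; (2/193) = +1 since 193 mod 8 = 1, so (78/193) = (+1)^1·(39/193); sign now +1
reciprocity: (39/193) = +1·(193/39) since 39 mod 4 = 3, 193 mod 4 = 1; sign now +1
(193/39) = (37/39)   [reduce mod 39]
reciprocity: (37/39) = +1·(39/37) since 37 mod 4 = 1, 39 mod 4 = 3; sign now +1
(39/37) = (2/37)   [reduce mod 37]
2 = 2^1·1; (2/37) = -1 since 37 mod 8 = 5, so (2/37) = (-1)^1·(1/37); sign now -1
(1/37) = 1; final value = sign = -1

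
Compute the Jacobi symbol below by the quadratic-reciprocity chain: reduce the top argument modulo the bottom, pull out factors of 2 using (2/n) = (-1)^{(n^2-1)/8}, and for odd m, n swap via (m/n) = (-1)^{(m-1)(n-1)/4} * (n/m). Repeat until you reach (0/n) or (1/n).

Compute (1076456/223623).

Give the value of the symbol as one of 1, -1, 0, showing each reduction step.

-1

(1076456/223623): 1076456 mod 223623 = 181964, so (1076456/223623) = (181964/223623)
factor out 2^2: 181964 = 2^2·45491; with 223623 mod 8 = 7, (2/223623) = +1; sign now +1; continue with (45491/223623)
flip (45491/223623) -> (223623/45491): both odd, 45491 mod 4 = 3, 223623 mod 4 = 3, so the flip contributes -1; sign now -1
(223623/45491): 223623 mod 45491 = 41659, so (223623/45491) = (41659/45491)
flip (41659/45491) -> (45491/41659): both odd, 41659 mod 4 = 3, 45491 mod 4 = 3, so the flip contributes -1; sign now +1
(45491/41659): 45491 mod 41659 = 3832, so (45491/41659) = (3832/41659)
factor out 2^3: 3832 = 2^3·479; with 41659 mod 8 = 3, (2/41659) = -1; sign now -1; continue with (479/41659)
flip (479/41659) -> (41659/479): both odd, 479 mod 4 = 3, 41659 mod 4 = 3, so the flip contributes -1; sign now +1
(41659/479): 41659 mod 479 = 465, so (41659/479) = (465/479)
flip (465/479) -> (479/465): both odd, 465 mod 4 = 1, 479 mod 4 = 3, so the flip contributes +1; sign now +1
(479/465): 479 mod 465 = 14, so (479/465) = (14/465)
factor out 2^1: 14 = 2^1·7; with 465 mod 8 = 1, (2/465) = +1; sign now +1; continue with (7/465)
flip (7/465) -> (465/7): both odd, 7 mod 4 = 3, 465 mod 4 = 1, so the flip contributes +1; sign now +1
(465/7): 465 mod 7 = 3, so (465/7) = (3/7)
flip (3/7) -> (7/3): both odd, 3 mod 4 = 3, 7 mod 4 = 3, so the flip contributes -1; sign now -1
(7/3): 7 mod 3 = 1, so (7/3) = (1/3)
reached (1/3) = 1, so the symbol is -1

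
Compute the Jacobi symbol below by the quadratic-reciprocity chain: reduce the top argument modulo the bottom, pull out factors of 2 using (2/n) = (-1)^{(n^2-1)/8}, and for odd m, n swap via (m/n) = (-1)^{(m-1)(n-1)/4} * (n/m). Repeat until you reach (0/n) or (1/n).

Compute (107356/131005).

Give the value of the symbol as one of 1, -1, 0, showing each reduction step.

1

107356 = 2^2·26839; (2/131005) = -1 since 131005 mod 8 = 5, so (107356/131005) = (-1)^2·(26839/131005); sign now +1
reciprocity: (26839/131005) = +1·(131005/26839) since 26839 mod 4 = 3, 131005 mod 4 = 1; sign now +1
(131005/26839) = (23649/26839)   [reduce mod 26839]
reciprocity: (23649/26839) = +1·(26839/23649) since 23649 mod 4 = 1, 26839 mod 4 = 3; sign now +1
(26839/23649) = (3190/23649)   [reduce mod 23649]
3190 = 2^1·1595; (2/23649) = +1 since 23649 mod 8 = 1, so (3190/23649) = (+1)^1·(1595/23649); sign now +1
reciprocity: (1595/23649) = +1·(23649/1595) since 1595 mod 4 = 3, 23649 mod 4 = 1; sign now +1
(23649/1595) = (1319/1595)   [reduce mod 1595]
reciprocity: (1319/1595) = -1·(1595/1319) since 1319 mod 4 = 3, 1595 mod 4 = 3; sign now -1
(1595/1319) = (276/1319)   [reduce mod 1319]
276 = 2^2·69; (2/1319) = +1 since 1319 mod 8 = 7, so (276/1319) = (+1)^2·(69/1319); sign now -1
reciprocity: (69/1319) = +1·(1319/69) since 69 mod 4 = 1, 1319 mod 4 = 3; sign now -1
(1319/69) = (8/69)   [reduce mod 69]
8 = 2^3·1; (2/69) = -1 since 69 mod 8 = 5, so (8/69) = (-1)^3·(1/69); sign now +1
(1/69) = 1; final value = sign = +1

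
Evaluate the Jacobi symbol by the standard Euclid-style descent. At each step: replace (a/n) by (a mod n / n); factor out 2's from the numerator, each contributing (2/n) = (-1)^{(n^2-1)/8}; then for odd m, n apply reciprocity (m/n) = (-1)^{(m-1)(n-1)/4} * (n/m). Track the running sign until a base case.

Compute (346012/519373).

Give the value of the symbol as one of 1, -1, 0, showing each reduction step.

346012 = 2^2·86503; (2/519373) = -1 since 519373 mod 8 = 5, so (346012/519373) = (-1)^2·(86503/519373); sign now +1
reciprocity: (86503/519373) = +1·(519373/86503) since 86503 mod 4 = 3, 519373 mod 4 = 1; sign now +1
(519373/86503) = (355/86503)   [reduce mod 86503]
reciprocity: (355/86503) = -1·(86503/355) since 355 mod 4 = 3, 86503 mod 4 = 3; sign now -1
(86503/355) = (238/355)   [reduce mod 355]
238 = 2^1·119; (2/355) = -1 since 355 mod 8 = 3, so (238/355) = (-1)^1·(119/355); sign now +1
reciprocity: (119/355) = -1·(355/119) since 119 mod 4 = 3, 355 mod 4 = 3; sign now -1
(355/119) = (117/119)   [reduce mod 119]
reciprocity: (117/119) = +1·(119/117) since 117 mod 4 = 1, 119 mod 4 = 3; sign now -1
(119/117) = (2/117)   [reduce mod 117]
2 = 2^1·1; (2/117) = -1 since 117 mod 8 = 5, so (2/117) = (-1)^1·(1/117); sign now +1
(1/117) = 1; final value = sign = +1

1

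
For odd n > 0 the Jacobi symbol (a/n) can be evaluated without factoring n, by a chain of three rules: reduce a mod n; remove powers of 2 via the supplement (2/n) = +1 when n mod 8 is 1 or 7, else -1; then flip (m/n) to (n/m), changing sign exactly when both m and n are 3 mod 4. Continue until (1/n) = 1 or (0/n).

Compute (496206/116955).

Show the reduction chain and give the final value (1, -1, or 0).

0

(496206/116955) = (28386/116955)   [reduce mod 116955]
28386 = 2^1·14193; (2/116955) = -1 since 116955 mod 8 = 3, so (28386/116955) = (-1)^1·(14193/116955); sign now -1
reciprocity: (14193/116955) = +1·(116955/14193) since 14193 mod 4 = 1, 116955 mod 4 = 3; sign now -1
(116955/14193) = (3411/14193)   [reduce mod 14193]
reciprocity: (3411/14193) = +1·(14193/3411) since 3411 mod 4 = 3, 14193 mod 4 = 1; sign now -1
(14193/3411) = (549/3411)   [reduce mod 3411]
reciprocity: (549/3411) = +1·(3411/549) since 549 mod 4 = 1, 3411 mod 4 = 3; sign now -1
(3411/549) = (117/549)   [reduce mod 549]
reciprocity: (117/549) = +1·(549/117) since 117 mod 4 = 1, 549 mod 4 = 1; sign now -1
(549/117) = (81/117)   [reduce mod 117]
reciprocity: (81/117) = +1·(117/81) since 81 mod 4 = 1, 117 mod 4 = 1; sign now -1
(117/81) = (36/81)   [reduce mod 81]
36 = 2^2·9; (2/81) = +1 since 81 mod 8 = 1, so (36/81) = (+1)^2·(9/81); sign now -1
reciprocity: (9/81) = +1·(81/9) since 9 mod 4 = 1, 81 mod 4 = 1; sign now -1
(81/9) = (0/9)   [reduce mod 9]
(0/9) = 0   [gcd(a, n) > 1]; final value = 0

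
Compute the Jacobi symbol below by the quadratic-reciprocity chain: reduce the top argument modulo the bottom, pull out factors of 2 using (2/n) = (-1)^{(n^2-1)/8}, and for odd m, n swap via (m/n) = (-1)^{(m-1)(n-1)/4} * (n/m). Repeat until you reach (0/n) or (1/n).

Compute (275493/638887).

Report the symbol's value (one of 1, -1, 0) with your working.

flip (275493/638887) -> (638887/275493): both odd, 275493 mod 4 = 1, 638887 mod 4 = 3, so the flip contributes +1; sign now +1
(638887/275493): 638887 mod 275493 = 87901, so (638887/275493) = (87901/275493)
flip (87901/275493) -> (275493/87901): both odd, 87901 mod 4 = 1, 275493 mod 4 = 1, so the flip contributes +1; sign now +1
(275493/87901): 275493 mod 87901 = 11790, so (275493/87901) = (11790/87901)
factor out 2^1: 11790 = 2^1·5895; with 87901 mod 8 = 5, (2/87901) = -1; sign now -1; continue with (5895/87901)
flip (5895/87901) -> (87901/5895): both odd, 5895 mod 4 = 3, 87901 mod 4 = 1, so the flip contributes +1; sign now -1
(87901/5895): 87901 mod 5895 = 5371, so (87901/5895) = (5371/5895)
flip (5371/5895) -> (5895/5371): both odd, 5371 mod 4 = 3, 5895 mod 4 = 3, so the flip contributes -1; sign now +1
(5895/5371): 5895 mod 5371 = 524, so (5895/5371) = (524/5371)
factor out 2^2: 524 = 2^2·131; with 5371 mod 8 = 3, (2/5371) = -1; sign now +1; continue with (131/5371)
flip (131/5371) -> (5371/131): both odd, 131 mod 4 = 3, 5371 mod 4 = 3, so the flip contributes -1; sign now -1
(5371/131): 5371 mod 131 = 0, so (5371/131) = (0/131)
reached (0/131); gcd(a, n) > 1, so (0/131) = 0 and the symbol is 0

0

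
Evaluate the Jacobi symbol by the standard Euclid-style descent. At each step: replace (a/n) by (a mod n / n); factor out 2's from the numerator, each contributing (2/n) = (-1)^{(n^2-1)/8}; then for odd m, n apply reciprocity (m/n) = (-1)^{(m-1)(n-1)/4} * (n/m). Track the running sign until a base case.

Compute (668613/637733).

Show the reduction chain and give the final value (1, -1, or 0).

-1

(668613/637733) = (30880/637733)   [reduce mod 637733]
30880 = 2^5·965; (2/637733) = -1 since 637733 mod 8 = 5, so (30880/637733) = (-1)^5·(965/637733); sign now -1
reciprocity: (965/637733) = +1·(637733/965) since 965 mod 4 = 1, 637733 mod 4 = 1; sign now -1
(637733/965) = (833/965)   [reduce mod 965]
reciprocity: (833/965) = +1·(965/833) since 833 mod 4 = 1, 965 mod 4 = 1; sign now -1
(965/833) = (132/833)   [reduce mod 833]
132 = 2^2·33; (2/833) = +1 since 833 mod 8 = 1, so (132/833) = (+1)^2·(33/833); sign now -1
reciprocity: (33/833) = +1·(833/33) since 33 mod 4 = 1, 833 mod 4 = 1; sign now -1
(833/33) = (8/33)   [reduce mod 33]
8 = 2^3·1; (2/33) = +1 since 33 mod 8 = 1, so (8/33) = (+1)^3·(1/33); sign now -1
(1/33) = 1; final value = sign = -1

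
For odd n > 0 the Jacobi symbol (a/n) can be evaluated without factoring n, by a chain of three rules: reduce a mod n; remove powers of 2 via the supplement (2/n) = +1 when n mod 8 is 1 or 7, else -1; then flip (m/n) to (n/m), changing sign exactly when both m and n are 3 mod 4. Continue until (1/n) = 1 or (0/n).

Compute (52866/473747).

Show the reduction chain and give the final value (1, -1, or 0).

0

factor out 2^1: 52866 = 2^1·26433; with 473747 mod 8 = 3, (2/473747) = -1; sign now -1; continue with (26433/473747)
flip (26433/473747) -> (473747/26433): both odd, 26433 mod 4 = 1, 473747 mod 4 = 3, so the flip contributes +1; sign now -1
(473747/26433): 473747 mod 26433 = 24386, so (473747/26433) = (24386/26433)
factor out 2^1: 24386 = 2^1·12193; with 26433 mod 8 = 1, (2/26433) = +1; sign now -1; continue with (12193/26433)
flip (12193/26433) -> (26433/12193): both odd, 12193 mod 4 = 1, 26433 mod 4 = 1, so the flip contributes +1; sign now -1
(26433/12193): 26433 mod 12193 = 2047, so (26433/12193) = (2047/12193)
flip (2047/12193) -> (12193/2047): both odd, 2047 mod 4 = 3, 12193 mod 4 = 1, so the flip contributes +1; sign now -1
(12193/2047): 12193 mod 2047 = 1958, so (12193/2047) = (1958/2047)
factor out 2^1: 1958 = 2^1·979; with 2047 mod 8 = 7, (2/2047) = +1; sign now -1; continue with (979/2047)
flip (979/2047) -> (2047/979): both odd, 979 mod 4 = 3, 2047 mod 4 = 3, so the flip contributes -1; sign now +1
(2047/979): 2047 mod 979 = 89, so (2047/979) = (89/979)
flip (89/979) -> (979/89): both odd, 89 mod 4 = 1, 979 mod 4 = 3, so the flip contributes +1; sign now +1
(979/89): 979 mod 89 = 0, so (979/89) = (0/89)
reached (0/89); gcd(a, n) > 1, so (0/89) = 0 and the symbol is 0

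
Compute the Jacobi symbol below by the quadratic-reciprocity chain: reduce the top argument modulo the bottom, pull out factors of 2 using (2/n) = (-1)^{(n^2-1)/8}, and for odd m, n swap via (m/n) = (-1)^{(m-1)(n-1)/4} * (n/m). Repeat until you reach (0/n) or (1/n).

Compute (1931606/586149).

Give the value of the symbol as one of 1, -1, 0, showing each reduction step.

-1

(1931606/586149): 1931606 mod 586149 = 173159, so (1931606/586149) = (173159/586149)
flip (173159/586149) -> (586149/173159): both odd, 173159 mod 4 = 3, 586149 mod 4 = 1, so the flip contributes +1; sign now +1
(586149/173159): 586149 mod 173159 = 66672, so (586149/173159) = (66672/173159)
factor out 2^4: 66672 = 2^4·4167; with 173159 mod 8 = 7, (2/173159) = +1; sign now +1; continue with (4167/173159)
flip (4167/173159) -> (173159/4167): both odd, 4167 mod 4 = 3, 173159 mod 4 = 3, so the flip contributes -1; sign now -1
(173159/4167): 173159 mod 4167 = 2312, so (173159/4167) = (2312/4167)
factor out 2^3: 2312 = 2^3·289; with 4167 mod 8 = 7, (2/4167) = +1; sign now -1; continue with (289/4167)
flip (289/4167) -> (4167/289): both odd, 289 mod 4 = 1, 4167 mod 4 = 3, so the flip contributes +1; sign now -1
(4167/289): 4167 mod 289 = 121, so (4167/289) = (121/289)
flip (121/289) -> (289/121): both odd, 121 mod 4 = 1, 289 mod 4 = 1, so the flip contributes +1; sign now -1
(289/121): 289 mod 121 = 47, so (289/121) = (47/121)
flip (47/121) -> (121/47): both odd, 47 mod 4 = 3, 121 mod 4 = 1, so the flip contributes +1; sign now -1
(121/47): 121 mod 47 = 27, so (121/47) = (27/47)
flip (27/47) -> (47/27): both odd, 27 mod 4 = 3, 47 mod 4 = 3, so the flip contributes -1; sign now +1
(47/27): 47 mod 27 = 20, so (47/27) = (20/27)
factor out 2^2: 20 = 2^2·5; with 27 mod 8 = 3, (2/27) = -1; sign now +1; continue with (5/27)
flip (5/27) -> (27/5): both odd, 5 mod 4 = 1, 27 mod 4 = 3, so the flip contributes +1; sign now +1
(27/5): 27 mod 5 = 2, so (27/5) = (2/5)
factor out 2^1: 2 = 2^1·1; with 5 mod 8 = 5, (2/5) = -1; sign now -1; continue with (1/5)
reached (1/5) = 1, so the symbol is -1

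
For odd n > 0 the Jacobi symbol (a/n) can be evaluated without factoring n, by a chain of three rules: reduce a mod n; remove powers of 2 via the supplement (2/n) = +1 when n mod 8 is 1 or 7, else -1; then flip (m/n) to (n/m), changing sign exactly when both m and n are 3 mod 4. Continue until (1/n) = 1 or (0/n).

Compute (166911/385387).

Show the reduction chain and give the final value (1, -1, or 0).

1

flip (166911/385387) -> (385387/166911): both odd, 166911 mod 4 = 3, 385387 mod 4 = 3, so the flip contributes -1; sign now -1
(385387/166911): 385387 mod 166911 = 51565, so (385387/166911) = (51565/166911)
flip (51565/166911) -> (166911/51565): both odd, 51565 mod 4 = 1, 166911 mod 4 = 3, so the flip contributes +1; sign now -1
(166911/51565): 166911 mod 51565 = 12216, so (166911/51565) = (12216/51565)
factor out 2^3: 12216 = 2^3·1527; with 51565 mod 8 = 5, (2/51565) = -1; sign now +1; continue with (1527/51565)
flip (1527/51565) -> (51565/1527): both odd, 1527 mod 4 = 3, 51565 mod 4 = 1, so the flip contributes +1; sign now +1
(51565/1527): 51565 mod 1527 = 1174, so (51565/1527) = (1174/1527)
factor out 2^1: 1174 = 2^1·587; with 1527 mod 8 = 7, (2/1527) = +1; sign now +1; continue with (587/1527)
flip (587/1527) -> (1527/587): both odd, 587 mod 4 = 3, 1527 mod 4 = 3, so the flip contributes -1; sign now -1
(1527/587): 1527 mod 587 = 353, so (1527/587) = (353/587)
flip (353/587) -> (587/353): both odd, 353 mod 4 = 1, 587 mod 4 = 3, so the flip contributes +1; sign now -1
(587/353): 587 mod 353 = 234, so (587/353) = (234/353)
factor out 2^1: 234 = 2^1·117; with 353 mod 8 = 1, (2/353) = +1; sign now -1; continue with (117/353)
flip (117/353) -> (353/117): both odd, 117 mod 4 = 1, 353 mod 4 = 1, so the flip contributes +1; sign now -1
(353/117): 353 mod 117 = 2, so (353/117) = (2/117)
factor out 2^1: 2 = 2^1·1; with 117 mod 8 = 5, (2/117) = -1; sign now +1; continue with (1/117)
reached (1/117) = 1, so the symbol is +1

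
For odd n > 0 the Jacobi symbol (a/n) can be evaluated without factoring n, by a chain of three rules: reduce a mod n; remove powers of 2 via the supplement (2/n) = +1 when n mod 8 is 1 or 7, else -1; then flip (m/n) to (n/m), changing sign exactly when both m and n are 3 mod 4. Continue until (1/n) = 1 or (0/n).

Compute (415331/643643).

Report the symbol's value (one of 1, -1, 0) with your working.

0

flip (415331/643643) -> (643643/415331): both odd, 415331 mod 4 = 3, 643643 mod 4 = 3, so the flip contributes -1; sign now -1
(643643/415331): 643643 mod 415331 = 228312, so (643643/415331) = (228312/415331)
factor out 2^3: 228312 = 2^3·28539; with 415331 mod 8 = 3, (2/415331) = -1; sign now +1; continue with (28539/415331)
flip (28539/415331) -> (415331/28539): both odd, 28539 mod 4 = 3, 415331 mod 4 = 3, so the flip contributes -1; sign now -1
(415331/28539): 415331 mod 28539 = 15785, so (415331/28539) = (15785/28539)
flip (15785/28539) -> (28539/15785): both odd, 15785 mod 4 = 1, 28539 mod 4 = 3, so the flip contributes +1; sign now -1
(28539/15785): 28539 mod 15785 = 12754, so (28539/15785) = (12754/15785)
factor out 2^1: 12754 = 2^1·6377; with 15785 mod 8 = 1, (2/15785) = +1; sign now -1; continue with (6377/15785)
flip (6377/15785) -> (15785/6377): both odd, 6377 mod 4 = 1, 15785 mod 4 = 1, so the flip contributes +1; sign now -1
(15785/6377): 15785 mod 6377 = 3031, so (15785/6377) = (3031/6377)
flip (3031/6377) -> (6377/3031): both odd, 3031 mod 4 = 3, 6377 mod 4 = 1, so the flip contributes +1; sign now -1
(6377/3031): 6377 mod 3031 = 315, so (6377/3031) = (315/3031)
flip (315/3031) -> (3031/315): both odd, 315 mod 4 = 3, 3031 mod 4 = 3, so the flip contributes -1; sign now +1
(3031/315): 3031 mod 315 = 196, so (3031/315) = (196/315)
factor out 2^2: 196 = 2^2·49; with 315 mod 8 = 3, (2/315) = -1; sign now +1; continue with (49/315)
flip (49/315) -> (315/49): both odd, 49 mod 4 = 1, 315 mod 4 = 3, so the flip contributes +1; sign now +1
(315/49): 315 mod 49 = 21, so (315/49) = (21/49)
flip (21/49) -> (49/21): both odd, 21 mod 4 = 1, 49 mod 4 = 1, so the flip contributes +1; sign now +1
(49/21): 49 mod 21 = 7, so (49/21) = (7/21)
flip (7/21) -> (21/7): both odd, 7 mod 4 = 3, 21 mod 4 = 1, so the flip contributes +1; sign now +1
(21/7): 21 mod 7 = 0, so (21/7) = (0/7)
reached (0/7); gcd(a, n) > 1, so (0/7) = 0 and the symbol is 0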